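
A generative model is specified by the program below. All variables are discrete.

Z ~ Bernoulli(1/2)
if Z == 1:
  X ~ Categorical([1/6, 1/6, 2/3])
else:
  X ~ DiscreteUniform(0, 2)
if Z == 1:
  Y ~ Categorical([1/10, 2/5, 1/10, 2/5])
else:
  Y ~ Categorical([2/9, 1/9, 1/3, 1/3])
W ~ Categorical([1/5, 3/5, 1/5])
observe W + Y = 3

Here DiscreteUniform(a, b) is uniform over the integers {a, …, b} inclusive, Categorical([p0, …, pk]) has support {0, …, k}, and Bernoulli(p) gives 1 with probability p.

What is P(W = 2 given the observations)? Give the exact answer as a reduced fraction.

P(W = 2 | obs) = 46/229

Enumerate traces; 18 have nonzero weight after conditioning:
  (Z=0, X=0, Y=1, W=2) weight 1/270
  (Z=0, X=0, Y=2, W=1) weight 1/30
  (Z=0, X=0, Y=3, W=0) weight 1/90
  (Z=0, X=1, Y=1, W=2) weight 1/270
  (Z=0, X=1, Y=2, W=1) weight 1/30
  (Z=0, X=1, Y=3, W=0) weight 1/90
  (Z=0, X=2, Y=1, W=2) weight 1/270
  (Z=0, X=2, Y=2, W=1) weight 1/30
  … 10 more
Group by W:
  weight(W=0) = 11/150
  weight(W=1) = 13/100
  weight(W=2) = 23/450
Total weight = 11/150 + 13/100 + 23/450 = 229/900
P(W=0 | obs) = 11/150 / 229/900 = 66/229
P(W=1 | obs) = 13/100 / 229/900 = 117/229
P(W=2 | obs) = 23/450 / 229/900 = 46/229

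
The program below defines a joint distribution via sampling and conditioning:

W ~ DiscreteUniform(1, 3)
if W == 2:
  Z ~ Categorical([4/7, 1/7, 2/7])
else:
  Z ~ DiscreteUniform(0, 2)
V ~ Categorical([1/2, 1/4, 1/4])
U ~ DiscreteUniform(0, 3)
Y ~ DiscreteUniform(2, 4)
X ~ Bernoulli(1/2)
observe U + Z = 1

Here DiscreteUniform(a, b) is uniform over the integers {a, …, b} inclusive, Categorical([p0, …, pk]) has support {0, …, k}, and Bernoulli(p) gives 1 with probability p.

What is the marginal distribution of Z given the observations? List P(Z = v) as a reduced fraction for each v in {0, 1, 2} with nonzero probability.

Enumerate traces; 108 have nonzero weight after conditioning:
  (W=1, Z=0, V=0, U=1, Y=2, X=0) weight 1/432
  (W=1, Z=0, V=0, U=1, Y=2, X=1) weight 1/432
  (W=1, Z=0, V=0, U=1, Y=3, X=0) weight 1/432
  (W=1, Z=0, V=0, U=1, Y=3, X=1) weight 1/432
  (W=1, Z=0, V=0, U=1, Y=4, X=0) weight 1/432
  (W=1, Z=0, V=0, U=1, Y=4, X=1) weight 1/432
  (W=1, Z=0, V=1, U=1, Y=2, X=0) weight 1/864
  (W=1, Z=0, V=1, U=1, Y=2, X=1) weight 1/864
  (W=1, Z=1, V=0, U=0, Y=2, X=0) weight 1/432
  … 99 more
Group by Z:
  weight(Z=0) = 13/126
  weight(Z=1) = 17/252
Total weight = 13/126 + 17/252 = 43/252
P(Z=0 | obs) = 13/126 / 43/252 = 26/43
P(Z=1 | obs) = 17/252 / 43/252 = 17/43

P(Z=0) = 26/43, P(Z=1) = 17/43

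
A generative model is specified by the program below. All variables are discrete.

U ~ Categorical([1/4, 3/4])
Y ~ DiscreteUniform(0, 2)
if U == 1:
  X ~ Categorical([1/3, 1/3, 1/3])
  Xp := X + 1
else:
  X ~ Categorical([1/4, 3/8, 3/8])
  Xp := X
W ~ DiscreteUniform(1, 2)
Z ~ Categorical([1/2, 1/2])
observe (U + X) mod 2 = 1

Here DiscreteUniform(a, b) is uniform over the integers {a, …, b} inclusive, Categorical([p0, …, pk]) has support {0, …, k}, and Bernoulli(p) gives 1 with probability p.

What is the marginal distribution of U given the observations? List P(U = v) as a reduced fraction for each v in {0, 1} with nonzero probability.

P(U=0) = 3/19, P(U=1) = 16/19

Enumerate traces; 36 have nonzero weight after conditioning:
  (U=0, Y=0, X=1, W=1, Z=0) weight 1/128
  (U=0, Y=0, X=1, W=1, Z=1) weight 1/128
  (U=0, Y=0, X=1, W=2, Z=0) weight 1/128
  (U=0, Y=0, X=1, W=2, Z=1) weight 1/128
  (U=0, Y=1, X=1, W=1, Z=0) weight 1/128
  (U=0, Y=1, X=1, W=1, Z=1) weight 1/128
  (U=0, Y=1, X=1, W=2, Z=0) weight 1/128
  (U=0, Y=1, X=1, W=2, Z=1) weight 1/128
  (U=1, Y=0, X=0, W=1, Z=0) weight 1/48
  … 27 more
Group by U:
  weight(U=0) = 3/32
  weight(U=1) = 1/2
Total weight = 3/32 + 1/2 = 19/32
P(U=0 | obs) = 3/32 / 19/32 = 3/19
P(U=1 | obs) = 1/2 / 19/32 = 16/19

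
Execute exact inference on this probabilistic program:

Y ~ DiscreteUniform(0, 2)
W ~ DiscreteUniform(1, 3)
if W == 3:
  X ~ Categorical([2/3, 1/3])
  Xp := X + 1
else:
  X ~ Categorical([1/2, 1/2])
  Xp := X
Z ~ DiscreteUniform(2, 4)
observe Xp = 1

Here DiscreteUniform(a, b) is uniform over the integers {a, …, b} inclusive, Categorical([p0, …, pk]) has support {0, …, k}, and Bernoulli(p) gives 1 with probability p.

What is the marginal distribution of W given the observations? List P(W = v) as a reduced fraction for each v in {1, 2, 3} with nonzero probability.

Enumerate traces; 27 have nonzero weight after conditioning:
  (Y=0, W=1, X=1, Z=2) weight 1/54
  (Y=0, W=1, X=1, Z=3) weight 1/54
  (Y=0, W=1, X=1, Z=4) weight 1/54
  (Y=0, W=2, X=1, Z=2) weight 1/54
  (Y=0, W=2, X=1, Z=3) weight 1/54
  (Y=0, W=2, X=1, Z=4) weight 1/54
  (Y=0, W=3, X=0, Z=2) weight 2/81
  (Y=0, W=3, X=0, Z=3) weight 2/81
  … 19 more
Group by W:
  weight(W=1) = 1/6
  weight(W=2) = 1/6
  weight(W=3) = 2/9
Total weight = 1/6 + 1/6 + 2/9 = 5/9
P(W=1 | obs) = 1/6 / 5/9 = 3/10
P(W=2 | obs) = 1/6 / 5/9 = 3/10
P(W=3 | obs) = 2/9 / 5/9 = 2/5

P(W=1) = 3/10, P(W=2) = 3/10, P(W=3) = 2/5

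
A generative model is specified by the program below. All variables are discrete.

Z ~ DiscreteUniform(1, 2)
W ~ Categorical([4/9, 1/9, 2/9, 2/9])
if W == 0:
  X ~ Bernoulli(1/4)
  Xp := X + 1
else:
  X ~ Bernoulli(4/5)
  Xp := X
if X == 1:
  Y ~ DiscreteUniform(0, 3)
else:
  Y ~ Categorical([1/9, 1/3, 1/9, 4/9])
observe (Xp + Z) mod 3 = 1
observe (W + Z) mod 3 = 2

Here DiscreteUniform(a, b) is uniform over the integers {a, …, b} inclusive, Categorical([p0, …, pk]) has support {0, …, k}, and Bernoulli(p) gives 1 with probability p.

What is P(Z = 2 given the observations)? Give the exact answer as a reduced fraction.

P(Z = 2 | obs) = 5/6

Enumerate traces; 8 have nonzero weight after conditioning:
  (Z=1, W=1, X=0, Y=0) weight 1/810
  (Z=1, W=1, X=0, Y=1) weight 1/270
  (Z=1, W=1, X=0, Y=2) weight 1/810
  (Z=1, W=1, X=0, Y=3) weight 2/405
  (Z=2, W=0, X=1, Y=0) weight 1/72
  (Z=2, W=0, X=1, Y=1) weight 1/72
  (Z=2, W=0, X=1, Y=2) weight 1/72
  (Z=2, W=0, X=1, Y=3) weight 1/72
Group by Z:
  weight(Z=1) = 1/90
  weight(Z=2) = 1/18
Total weight = 1/90 + 1/18 = 1/15
P(Z=1 | obs) = 1/90 / 1/15 = 1/6
P(Z=2 | obs) = 1/18 / 1/15 = 5/6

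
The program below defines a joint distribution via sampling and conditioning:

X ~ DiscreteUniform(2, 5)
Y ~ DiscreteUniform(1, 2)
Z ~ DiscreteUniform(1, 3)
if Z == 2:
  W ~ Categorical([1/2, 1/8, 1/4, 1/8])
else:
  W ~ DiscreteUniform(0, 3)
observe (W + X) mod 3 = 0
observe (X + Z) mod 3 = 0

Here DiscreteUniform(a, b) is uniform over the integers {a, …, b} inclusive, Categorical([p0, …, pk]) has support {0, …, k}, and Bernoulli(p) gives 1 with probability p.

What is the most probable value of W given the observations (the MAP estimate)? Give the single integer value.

Enumerate traces; 10 have nonzero weight after conditioning:
  (X=2, Y=1, Z=1, W=1) weight 1/96
  (X=2, Y=2, Z=1, W=1) weight 1/96
  (X=3, Y=1, Z=3, W=0) weight 1/96
  (X=3, Y=1, Z=3, W=3) weight 1/96
  (X=3, Y=2, Z=3, W=0) weight 1/96
  (X=3, Y=2, Z=3, W=3) weight 1/96
  (X=4, Y=1, Z=2, W=2) weight 1/96
  (X=4, Y=2, Z=2, W=2) weight 1/96
  … 2 more
Group by W:
  weight(W=0) = 1/48
  weight(W=1) = 1/24
  weight(W=2) = 1/48
  weight(W=3) = 1/48
Total weight = 1/48 + 1/24 + 1/48 + 1/48 = 5/48
P(W=0 | obs) = 1/48 / 5/48 = 1/5
P(W=1 | obs) = 1/24 / 5/48 = 2/5
P(W=2 | obs) = 1/48 / 5/48 = 1/5
P(W=3 | obs) = 1/48 / 5/48 = 1/5
argmax = 1

argmax_v P(W = v | obs) = 1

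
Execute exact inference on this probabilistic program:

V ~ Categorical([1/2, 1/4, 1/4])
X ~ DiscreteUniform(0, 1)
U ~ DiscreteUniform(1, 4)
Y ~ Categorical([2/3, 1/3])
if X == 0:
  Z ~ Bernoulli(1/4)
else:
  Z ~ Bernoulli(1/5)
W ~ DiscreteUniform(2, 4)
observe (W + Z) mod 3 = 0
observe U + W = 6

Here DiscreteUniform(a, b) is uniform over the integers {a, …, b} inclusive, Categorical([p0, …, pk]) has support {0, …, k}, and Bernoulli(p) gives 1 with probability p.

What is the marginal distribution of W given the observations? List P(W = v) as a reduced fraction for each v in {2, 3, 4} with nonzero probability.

Enumerate traces; 24 have nonzero weight after conditioning:
  (V=0, X=0, U=3, Y=0, Z=0, W=3) weight 1/96
  (V=0, X=0, U=3, Y=1, Z=0, W=3) weight 1/192
  (V=0, X=0, U=4, Y=0, Z=1, W=2) weight 1/288
  (V=0, X=0, U=4, Y=1, Z=1, W=2) weight 1/576
  (V=0, X=1, U=3, Y=0, Z=0, W=3) weight 1/90
  (V=0, X=1, U=3, Y=1, Z=0, W=3) weight 1/180
  (V=0, X=1, U=4, Y=0, Z=1, W=2) weight 1/360
  (V=0, X=1, U=4, Y=1, Z=1, W=2) weight 1/720
  … 16 more
Group by W:
  weight(W=2) = 3/160
  weight(W=3) = 31/480
Total weight = 3/160 + 31/480 = 1/12
P(W=2 | obs) = 3/160 / 1/12 = 9/40
P(W=3 | obs) = 31/480 / 1/12 = 31/40

P(W=2) = 9/40, P(W=3) = 31/40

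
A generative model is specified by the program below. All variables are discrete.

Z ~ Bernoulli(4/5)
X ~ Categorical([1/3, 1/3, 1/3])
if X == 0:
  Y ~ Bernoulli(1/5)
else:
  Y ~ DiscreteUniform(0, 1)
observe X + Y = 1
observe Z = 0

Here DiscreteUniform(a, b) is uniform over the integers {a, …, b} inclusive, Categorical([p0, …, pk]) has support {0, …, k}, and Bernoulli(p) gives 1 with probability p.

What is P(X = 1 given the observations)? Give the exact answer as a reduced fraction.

P(X = 1 | obs) = 5/7

Enumerate traces; 2 have nonzero weight after conditioning:
  (Z=0, X=0, Y=1) weight 1/75
  (Z=0, X=1, Y=0) weight 1/30
Group by X:
  weight(X=0) = 1/75
  weight(X=1) = 1/30
Total weight = 1/75 + 1/30 = 7/150
P(X=0 | obs) = 1/75 / 7/150 = 2/7
P(X=1 | obs) = 1/30 / 7/150 = 5/7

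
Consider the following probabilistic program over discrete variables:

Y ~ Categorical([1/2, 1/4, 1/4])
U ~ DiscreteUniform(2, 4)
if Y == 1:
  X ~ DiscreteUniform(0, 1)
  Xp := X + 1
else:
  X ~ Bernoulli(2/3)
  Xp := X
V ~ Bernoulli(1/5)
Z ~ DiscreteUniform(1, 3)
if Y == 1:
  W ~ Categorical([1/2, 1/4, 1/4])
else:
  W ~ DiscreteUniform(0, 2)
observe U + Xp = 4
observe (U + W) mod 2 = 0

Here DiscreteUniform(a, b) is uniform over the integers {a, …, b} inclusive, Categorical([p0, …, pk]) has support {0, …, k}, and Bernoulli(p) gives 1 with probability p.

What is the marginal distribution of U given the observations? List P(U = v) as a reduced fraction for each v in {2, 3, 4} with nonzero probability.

Enumerate traces; 54 have nonzero weight after conditioning:
  (Y=0, U=3, X=1, V=0, Z=1, W=1) weight 4/405
  (Y=0, U=3, X=1, V=0, Z=2, W=1) weight 4/405
  (Y=0, U=3, X=1, V=0, Z=3, W=1) weight 4/405
  (Y=0, U=3, X=1, V=1, Z=1, W=1) weight 1/405
  (Y=0, U=3, X=1, V=1, Z=2, W=1) weight 1/405
  (Y=0, U=3, X=1, V=1, Z=3, W=1) weight 1/405
  (Y=0, U=4, X=0, V=0, Z=1, W=0) weight 2/405
  (Y=0, U=4, X=0, V=0, Z=1, W=2) weight 2/405
  (Y=1, U=2, X=1, V=0, Z=1, W=0) weight 1/180
  … 45 more
Group by U:
  weight(U=2) = 1/32
  weight(U=3) = 19/288
  weight(U=4) = 1/18
Total weight = 1/32 + 19/288 + 1/18 = 11/72
P(U=2 | obs) = 1/32 / 11/72 = 9/44
P(U=3 | obs) = 19/288 / 11/72 = 19/44
P(U=4 | obs) = 1/18 / 11/72 = 4/11

P(U=2) = 9/44, P(U=3) = 19/44, P(U=4) = 4/11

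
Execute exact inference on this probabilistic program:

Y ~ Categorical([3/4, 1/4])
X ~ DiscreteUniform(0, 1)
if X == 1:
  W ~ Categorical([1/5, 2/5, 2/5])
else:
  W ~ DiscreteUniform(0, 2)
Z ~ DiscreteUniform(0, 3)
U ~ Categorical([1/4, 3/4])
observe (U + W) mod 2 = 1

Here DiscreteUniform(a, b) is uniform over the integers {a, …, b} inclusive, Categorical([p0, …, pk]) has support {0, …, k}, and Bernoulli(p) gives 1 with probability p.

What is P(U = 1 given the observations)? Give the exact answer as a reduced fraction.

P(U = 1 | obs) = 57/68

Enumerate traces; 48 have nonzero weight after conditioning:
  (Y=0, X=0, W=0, Z=0, U=1) weight 3/128
  (Y=0, X=0, W=0, Z=1, U=1) weight 3/128
  (Y=0, X=0, W=0, Z=2, U=1) weight 3/128
  (Y=0, X=0, W=0, Z=3, U=1) weight 3/128
  (Y=0, X=0, W=1, Z=0, U=0) weight 1/128
  (Y=0, X=0, W=1, Z=1, U=0) weight 1/128
  (Y=0, X=0, W=1, Z=2, U=0) weight 1/128
  (Y=0, X=0, W=1, Z=3, U=0) weight 1/128
  … 40 more
Group by U:
  weight(U=0) = 11/120
  weight(U=1) = 19/40
Total weight = 11/120 + 19/40 = 17/30
P(U=0 | obs) = 11/120 / 17/30 = 11/68
P(U=1 | obs) = 19/40 / 17/30 = 57/68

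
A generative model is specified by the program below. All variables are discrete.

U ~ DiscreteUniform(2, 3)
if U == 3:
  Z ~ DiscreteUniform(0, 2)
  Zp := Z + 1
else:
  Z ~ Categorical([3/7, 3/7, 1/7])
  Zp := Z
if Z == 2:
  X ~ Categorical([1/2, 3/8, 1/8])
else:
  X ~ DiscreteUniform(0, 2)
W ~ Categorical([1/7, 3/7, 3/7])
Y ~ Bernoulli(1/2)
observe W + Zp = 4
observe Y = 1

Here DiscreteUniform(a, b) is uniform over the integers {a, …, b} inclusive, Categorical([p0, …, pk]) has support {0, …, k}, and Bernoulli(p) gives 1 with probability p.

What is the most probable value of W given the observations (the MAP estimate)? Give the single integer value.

argmax_v P(W = v | obs) = 2

Enumerate traces; 9 have nonzero weight after conditioning:
  (U=2, Z=2, X=0, W=2, Y=1) weight 3/392
  (U=2, Z=2, X=1, W=2, Y=1) weight 9/1568
  (U=2, Z=2, X=2, W=2, Y=1) weight 3/1568
  (U=3, Z=1, X=0, W=2, Y=1) weight 1/84
  (U=3, Z=1, X=1, W=2, Y=1) weight 1/84
  (U=3, Z=1, X=2, W=2, Y=1) weight 1/84
  (U=3, Z=2, X=0, W=1, Y=1) weight 1/56
  (U=3, Z=2, X=1, W=1, Y=1) weight 3/224
  … 1 more
Group by W:
  weight(W=1) = 1/28
  weight(W=2) = 5/98
Total weight = 1/28 + 5/98 = 17/196
P(W=1 | obs) = 1/28 / 17/196 = 7/17
P(W=2 | obs) = 5/98 / 17/196 = 10/17
argmax = 2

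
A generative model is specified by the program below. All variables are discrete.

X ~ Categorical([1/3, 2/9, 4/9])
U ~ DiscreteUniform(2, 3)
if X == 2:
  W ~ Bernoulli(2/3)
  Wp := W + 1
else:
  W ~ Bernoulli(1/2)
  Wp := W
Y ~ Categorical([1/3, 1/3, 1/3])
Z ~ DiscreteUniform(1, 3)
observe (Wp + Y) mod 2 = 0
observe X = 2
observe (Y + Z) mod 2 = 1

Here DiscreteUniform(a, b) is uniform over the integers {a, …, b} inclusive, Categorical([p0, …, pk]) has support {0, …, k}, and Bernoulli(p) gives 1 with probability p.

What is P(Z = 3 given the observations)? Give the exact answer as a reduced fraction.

P(Z = 3 | obs) = 4/9

Enumerate traces; 10 have nonzero weight after conditioning:
  (X=2, U=2, W=0, Y=1, Z=2) weight 2/243
  (X=2, U=2, W=1, Y=0, Z=1) weight 4/243
  (X=2, U=2, W=1, Y=0, Z=3) weight 4/243
  (X=2, U=2, W=1, Y=2, Z=1) weight 4/243
  (X=2, U=2, W=1, Y=2, Z=3) weight 4/243
  (X=2, U=3, W=0, Y=1, Z=2) weight 2/243
  (X=2, U=3, W=1, Y=0, Z=1) weight 4/243
  (X=2, U=3, W=1, Y=0, Z=3) weight 4/243
  … 2 more
Group by Z:
  weight(Z=1) = 16/243
  weight(Z=2) = 4/243
  weight(Z=3) = 16/243
Total weight = 16/243 + 4/243 + 16/243 = 4/27
P(Z=1 | obs) = 16/243 / 4/27 = 4/9
P(Z=2 | obs) = 4/243 / 4/27 = 1/9
P(Z=3 | obs) = 16/243 / 4/27 = 4/9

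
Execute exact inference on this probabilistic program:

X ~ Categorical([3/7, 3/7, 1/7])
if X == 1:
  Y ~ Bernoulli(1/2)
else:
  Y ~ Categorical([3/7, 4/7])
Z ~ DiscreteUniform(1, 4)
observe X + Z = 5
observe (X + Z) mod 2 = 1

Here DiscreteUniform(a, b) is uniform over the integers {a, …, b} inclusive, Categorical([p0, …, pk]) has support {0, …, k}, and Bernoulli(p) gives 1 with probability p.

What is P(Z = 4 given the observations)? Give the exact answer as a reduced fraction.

P(Z = 4 | obs) = 3/4

Enumerate traces; 4 have nonzero weight after conditioning:
  (X=1, Y=0, Z=4) weight 3/56
  (X=1, Y=1, Z=4) weight 3/56
  (X=2, Y=0, Z=3) weight 3/196
  (X=2, Y=1, Z=3) weight 1/49
Group by Z:
  weight(Z=3) = 1/28
  weight(Z=4) = 3/28
Total weight = 1/28 + 3/28 = 1/7
P(Z=3 | obs) = 1/28 / 1/7 = 1/4
P(Z=4 | obs) = 3/28 / 1/7 = 3/4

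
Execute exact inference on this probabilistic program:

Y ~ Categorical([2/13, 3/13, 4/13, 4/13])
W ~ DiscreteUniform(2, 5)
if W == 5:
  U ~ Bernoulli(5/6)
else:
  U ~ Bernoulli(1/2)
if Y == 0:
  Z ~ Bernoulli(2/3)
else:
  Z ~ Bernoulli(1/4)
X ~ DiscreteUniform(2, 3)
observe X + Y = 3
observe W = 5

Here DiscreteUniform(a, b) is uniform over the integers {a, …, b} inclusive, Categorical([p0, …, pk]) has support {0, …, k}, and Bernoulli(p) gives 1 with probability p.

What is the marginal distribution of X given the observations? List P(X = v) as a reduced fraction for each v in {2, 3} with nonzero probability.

Enumerate traces; 8 have nonzero weight after conditioning:
  (Y=0, W=5, U=0, Z=0, X=3) weight 1/936
  (Y=0, W=5, U=0, Z=1, X=3) weight 1/468
  (Y=0, W=5, U=1, Z=0, X=3) weight 5/936
  (Y=0, W=5, U=1, Z=1, X=3) weight 5/468
  (Y=1, W=5, U=0, Z=0, X=2) weight 3/832
  (Y=1, W=5, U=0, Z=1, X=2) weight 1/832
  (Y=1, W=5, U=1, Z=0, X=2) weight 15/832
  (Y=1, W=5, U=1, Z=1, X=2) weight 5/832
Group by X:
  weight(X=2) = 3/104
  weight(X=3) = 1/52
Total weight = 3/104 + 1/52 = 5/104
P(X=2 | obs) = 3/104 / 5/104 = 3/5
P(X=3 | obs) = 1/52 / 5/104 = 2/5

P(X=2) = 3/5, P(X=3) = 2/5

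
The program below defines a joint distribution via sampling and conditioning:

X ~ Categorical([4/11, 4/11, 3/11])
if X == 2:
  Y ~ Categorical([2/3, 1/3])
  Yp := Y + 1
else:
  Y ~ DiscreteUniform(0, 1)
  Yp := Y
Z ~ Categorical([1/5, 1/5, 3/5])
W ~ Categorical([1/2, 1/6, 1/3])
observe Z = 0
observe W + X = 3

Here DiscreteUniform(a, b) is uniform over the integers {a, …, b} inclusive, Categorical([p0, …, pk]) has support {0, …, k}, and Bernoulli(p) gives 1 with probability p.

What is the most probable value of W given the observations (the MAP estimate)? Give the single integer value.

argmax_v P(W = v | obs) = 2

Enumerate traces; 4 have nonzero weight after conditioning:
  (X=1, Y=0, Z=0, W=2) weight 2/165
  (X=1, Y=1, Z=0, W=2) weight 2/165
  (X=2, Y=0, Z=0, W=1) weight 1/165
  (X=2, Y=1, Z=0, W=1) weight 1/330
Group by W:
  weight(W=1) = 1/110
  weight(W=2) = 4/165
Total weight = 1/110 + 4/165 = 1/30
P(W=1 | obs) = 1/110 / 1/30 = 3/11
P(W=2 | obs) = 4/165 / 1/30 = 8/11
argmax = 2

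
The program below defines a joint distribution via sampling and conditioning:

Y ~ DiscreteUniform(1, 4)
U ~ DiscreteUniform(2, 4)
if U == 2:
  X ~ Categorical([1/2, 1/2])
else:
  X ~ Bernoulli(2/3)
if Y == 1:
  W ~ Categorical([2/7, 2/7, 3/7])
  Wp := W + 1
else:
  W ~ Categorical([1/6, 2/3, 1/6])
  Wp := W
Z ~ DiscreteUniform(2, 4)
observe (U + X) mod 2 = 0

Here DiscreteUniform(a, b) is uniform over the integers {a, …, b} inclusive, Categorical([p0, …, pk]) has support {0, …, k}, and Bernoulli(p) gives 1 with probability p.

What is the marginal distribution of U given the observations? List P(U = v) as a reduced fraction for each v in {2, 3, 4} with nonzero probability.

Enumerate traces; 108 have nonzero weight after conditioning:
  (Y=1, U=2, X=0, W=0, Z=2) weight 1/252
  (Y=1, U=2, X=0, W=0, Z=3) weight 1/252
  (Y=1, U=2, X=0, W=0, Z=4) weight 1/252
  (Y=1, U=2, X=0, W=1, Z=2) weight 1/252
  (Y=1, U=2, X=0, W=1, Z=3) weight 1/252
  (Y=1, U=2, X=0, W=1, Z=4) weight 1/252
  (Y=1, U=2, X=0, W=2, Z=2) weight 1/168
  (Y=1, U=2, X=0, W=2, Z=3) weight 1/168
  (Y=1, U=3, X=1, W=0, Z=2) weight 1/189
  (Y=1, U=4, X=0, W=0, Z=2) weight 1/378
  … 98 more
Group by U:
  weight(U=2) = 1/6
  weight(U=3) = 2/9
  weight(U=4) = 1/9
Total weight = 1/6 + 2/9 + 1/9 = 1/2
P(U=2 | obs) = 1/6 / 1/2 = 1/3
P(U=3 | obs) = 2/9 / 1/2 = 4/9
P(U=4 | obs) = 1/9 / 1/2 = 2/9

P(U=2) = 1/3, P(U=3) = 4/9, P(U=4) = 2/9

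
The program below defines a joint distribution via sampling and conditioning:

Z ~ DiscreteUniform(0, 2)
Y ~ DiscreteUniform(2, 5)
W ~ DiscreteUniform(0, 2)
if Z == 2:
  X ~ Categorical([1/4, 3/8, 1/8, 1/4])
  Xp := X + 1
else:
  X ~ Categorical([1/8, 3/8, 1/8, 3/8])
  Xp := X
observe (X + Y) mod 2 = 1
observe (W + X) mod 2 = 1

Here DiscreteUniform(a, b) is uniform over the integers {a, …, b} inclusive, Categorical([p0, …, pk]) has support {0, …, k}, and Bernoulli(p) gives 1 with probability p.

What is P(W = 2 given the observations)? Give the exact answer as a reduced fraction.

Enumerate traces; 36 have nonzero weight after conditioning:
  (Z=0, Y=2, W=0, X=1) weight 1/96
  (Z=0, Y=2, W=0, X=3) weight 1/96
  (Z=0, Y=2, W=2, X=1) weight 1/96
  (Z=0, Y=2, W=2, X=3) weight 1/96
  (Z=0, Y=3, W=1, X=0) weight 1/288
  (Z=0, Y=3, W=1, X=2) weight 1/288
  (Z=0, Y=4, W=0, X=1) weight 1/96
  (Z=0, Y=4, W=0, X=3) weight 1/96
  … 28 more
Group by W:
  weight(W=0) = 17/144
  weight(W=1) = 7/144
  weight(W=2) = 17/144
Total weight = 17/144 + 7/144 + 17/144 = 41/144
P(W=0 | obs) = 17/144 / 41/144 = 17/41
P(W=1 | obs) = 7/144 / 41/144 = 7/41
P(W=2 | obs) = 17/144 / 41/144 = 17/41

P(W = 2 | obs) = 17/41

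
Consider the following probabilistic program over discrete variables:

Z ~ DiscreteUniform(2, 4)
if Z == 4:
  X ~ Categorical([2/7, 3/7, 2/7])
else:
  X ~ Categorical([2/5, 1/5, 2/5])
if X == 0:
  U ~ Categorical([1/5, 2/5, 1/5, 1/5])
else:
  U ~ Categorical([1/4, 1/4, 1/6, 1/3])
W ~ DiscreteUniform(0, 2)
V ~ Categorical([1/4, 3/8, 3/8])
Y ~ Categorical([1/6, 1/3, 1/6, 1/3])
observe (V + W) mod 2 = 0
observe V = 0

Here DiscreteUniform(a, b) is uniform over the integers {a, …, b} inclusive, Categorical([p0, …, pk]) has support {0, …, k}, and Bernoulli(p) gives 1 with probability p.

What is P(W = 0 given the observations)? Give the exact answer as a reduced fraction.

P(W = 0 | obs) = 1/2

Enumerate traces; 288 have nonzero weight after conditioning:
  (Z=2, X=0, U=0, W=0, V=0, Y=0) weight 1/2700
  (Z=2, X=0, U=0, W=0, V=0, Y=1) weight 1/1350
  (Z=2, X=0, U=0, W=0, V=0, Y=2) weight 1/2700
  (Z=2, X=0, U=0, W=0, V=0, Y=3) weight 1/1350
  (Z=2, X=0, U=0, W=2, V=0, Y=0) weight 1/2700
  (Z=2, X=0, U=0, W=2, V=0, Y=1) weight 1/1350
  (Z=2, X=0, U=0, W=2, V=0, Y=2) weight 1/2700
  (Z=2, X=0, U=0, W=2, V=0, Y=3) weight 1/1350
  … 280 more
Group by W:
  weight(W=0) = 1/12
  weight(W=2) = 1/12
Total weight = 1/12 + 1/12 = 1/6
P(W=0 | obs) = 1/12 / 1/6 = 1/2
P(W=2 | obs) = 1/12 / 1/6 = 1/2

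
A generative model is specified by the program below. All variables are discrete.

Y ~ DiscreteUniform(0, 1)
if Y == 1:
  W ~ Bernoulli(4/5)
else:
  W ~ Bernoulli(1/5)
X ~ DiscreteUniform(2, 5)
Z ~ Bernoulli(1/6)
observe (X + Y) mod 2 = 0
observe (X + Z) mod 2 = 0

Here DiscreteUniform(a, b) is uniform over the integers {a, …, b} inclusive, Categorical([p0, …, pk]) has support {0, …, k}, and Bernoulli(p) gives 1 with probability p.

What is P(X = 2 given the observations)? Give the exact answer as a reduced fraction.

P(X = 2 | obs) = 5/12

Enumerate traces; 8 have nonzero weight after conditioning:
  (Y=0, W=0, X=2, Z=0) weight 1/12
  (Y=0, W=0, X=4, Z=0) weight 1/12
  (Y=0, W=1, X=2, Z=0) weight 1/48
  (Y=0, W=1, X=4, Z=0) weight 1/48
  (Y=1, W=0, X=3, Z=1) weight 1/240
  (Y=1, W=0, X=5, Z=1) weight 1/240
  (Y=1, W=1, X=3, Z=1) weight 1/60
  (Y=1, W=1, X=5, Z=1) weight 1/60
Group by X:
  weight(X=2) = 5/48
  weight(X=3) = 1/48
  weight(X=4) = 5/48
  weight(X=5) = 1/48
Total weight = 5/48 + 1/48 + 5/48 + 1/48 = 1/4
P(X=2 | obs) = 5/48 / 1/4 = 5/12
P(X=3 | obs) = 1/48 / 1/4 = 1/12
P(X=4 | obs) = 5/48 / 1/4 = 5/12
P(X=5 | obs) = 1/48 / 1/4 = 1/12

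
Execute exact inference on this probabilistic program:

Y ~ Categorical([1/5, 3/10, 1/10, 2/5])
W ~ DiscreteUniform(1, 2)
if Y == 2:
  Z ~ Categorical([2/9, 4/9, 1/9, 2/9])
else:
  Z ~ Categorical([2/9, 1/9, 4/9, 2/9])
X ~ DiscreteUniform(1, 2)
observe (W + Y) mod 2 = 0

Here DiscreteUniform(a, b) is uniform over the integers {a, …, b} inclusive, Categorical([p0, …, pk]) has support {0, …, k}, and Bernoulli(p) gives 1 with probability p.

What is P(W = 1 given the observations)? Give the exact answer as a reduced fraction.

P(W = 1 | obs) = 7/10

Enumerate traces; 32 have nonzero weight after conditioning:
  (Y=0, W=2, Z=0, X=1) weight 1/90
  (Y=0, W=2, Z=0, X=2) weight 1/90
  (Y=0, W=2, Z=1, X=1) weight 1/180
  (Y=0, W=2, Z=1, X=2) weight 1/180
  (Y=0, W=2, Z=2, X=1) weight 1/45
  (Y=0, W=2, Z=2, X=2) weight 1/45
  (Y=0, W=2, Z=3, X=1) weight 1/90
  (Y=0, W=2, Z=3, X=2) weight 1/90
  (Y=1, W=1, Z=0, X=1) weight 1/60
  … 23 more
Group by W:
  weight(W=1) = 7/20
  weight(W=2) = 3/20
Total weight = 7/20 + 3/20 = 1/2
P(W=1 | obs) = 7/20 / 1/2 = 7/10
P(W=2 | obs) = 3/20 / 1/2 = 3/10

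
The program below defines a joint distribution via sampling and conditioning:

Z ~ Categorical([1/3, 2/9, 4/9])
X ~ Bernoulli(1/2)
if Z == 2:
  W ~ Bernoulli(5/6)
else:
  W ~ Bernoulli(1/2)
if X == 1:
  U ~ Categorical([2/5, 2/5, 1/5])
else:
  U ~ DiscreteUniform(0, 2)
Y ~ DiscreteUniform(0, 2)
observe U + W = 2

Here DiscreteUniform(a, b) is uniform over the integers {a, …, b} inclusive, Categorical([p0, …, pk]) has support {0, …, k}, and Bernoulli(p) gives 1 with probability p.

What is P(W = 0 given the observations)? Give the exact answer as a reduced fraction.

Enumerate traces; 36 have nonzero weight after conditioning:
  (Z=0, X=0, W=0, U=2, Y=0) weight 1/108
  (Z=0, X=0, W=0, U=2, Y=1) weight 1/108
  (Z=0, X=0, W=0, U=2, Y=2) weight 1/108
  (Z=0, X=0, W=1, U=1, Y=0) weight 1/108
  (Z=0, X=0, W=1, U=1, Y=1) weight 1/108
  (Z=0, X=0, W=1, U=1, Y=2) weight 1/108
  (Z=0, X=1, W=0, U=2, Y=0) weight 1/180
  (Z=0, X=1, W=0, U=2, Y=1) weight 1/180
  … 28 more
Group by W:
  weight(W=0) = 38/405
  weight(W=1) = 77/324
Total weight = 38/405 + 77/324 = 179/540
P(W=0 | obs) = 38/405 / 179/540 = 152/537
P(W=1 | obs) = 77/324 / 179/540 = 385/537

P(W = 0 | obs) = 152/537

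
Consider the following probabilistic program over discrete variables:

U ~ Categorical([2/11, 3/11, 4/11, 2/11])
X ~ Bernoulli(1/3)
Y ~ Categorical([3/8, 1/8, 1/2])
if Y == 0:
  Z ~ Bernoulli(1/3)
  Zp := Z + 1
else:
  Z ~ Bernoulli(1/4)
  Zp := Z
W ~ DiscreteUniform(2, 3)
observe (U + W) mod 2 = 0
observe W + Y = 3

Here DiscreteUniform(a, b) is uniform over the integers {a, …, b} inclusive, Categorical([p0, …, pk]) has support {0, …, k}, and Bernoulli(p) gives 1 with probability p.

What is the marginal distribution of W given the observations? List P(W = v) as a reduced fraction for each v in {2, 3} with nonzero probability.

P(W=2) = 2/7, P(W=3) = 5/7

Enumerate traces; 16 have nonzero weight after conditioning:
  (U=0, X=0, Y=1, Z=0, W=2) weight 1/176
  (U=0, X=0, Y=1, Z=1, W=2) weight 1/528
  (U=0, X=1, Y=1, Z=0, W=2) weight 1/352
  (U=0, X=1, Y=1, Z=1, W=2) weight 1/1056
  (U=1, X=0, Y=0, Z=0, W=3) weight 1/44
  (U=1, X=0, Y=0, Z=1, W=3) weight 1/88
  (U=1, X=1, Y=0, Z=0, W=3) weight 1/88
  (U=1, X=1, Y=0, Z=1, W=3) weight 1/176
  … 8 more
Group by W:
  weight(W=2) = 3/88
  weight(W=3) = 15/176
Total weight = 3/88 + 15/176 = 21/176
P(W=2 | obs) = 3/88 / 21/176 = 2/7
P(W=3 | obs) = 15/176 / 21/176 = 5/7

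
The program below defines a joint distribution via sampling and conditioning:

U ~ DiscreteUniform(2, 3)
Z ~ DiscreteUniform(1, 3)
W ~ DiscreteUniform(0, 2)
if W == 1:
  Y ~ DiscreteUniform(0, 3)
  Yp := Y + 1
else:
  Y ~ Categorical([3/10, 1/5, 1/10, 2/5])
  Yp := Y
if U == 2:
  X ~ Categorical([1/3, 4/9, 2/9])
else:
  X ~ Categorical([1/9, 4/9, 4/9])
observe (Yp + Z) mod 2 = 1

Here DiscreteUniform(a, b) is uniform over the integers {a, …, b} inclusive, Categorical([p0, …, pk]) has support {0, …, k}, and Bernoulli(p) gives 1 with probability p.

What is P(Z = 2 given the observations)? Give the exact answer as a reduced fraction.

P(Z = 2 | obs) = 17/43

Enumerate traces; 108 have nonzero weight after conditioning:
  (U=2, Z=1, W=0, Y=0, X=0) weight 1/180
  (U=2, Z=1, W=0, Y=0, X=1) weight 1/135
  (U=2, Z=1, W=0, Y=0, X=2) weight 1/270
  (U=2, Z=1, W=0, Y=2, X=0) weight 1/540
  (U=2, Z=1, W=0, Y=2, X=1) weight 1/405
  (U=2, Z=1, W=0, Y=2, X=2) weight 1/810
  (U=2, Z=1, W=1, Y=1, X=0) weight 1/216
  (U=2, Z=1, W=1, Y=1, X=1) weight 1/162
  (U=2, Z=2, W=0, Y=1, X=0) weight 1/270
  (U=2, Z=3, W=0, Y=0, X=0) weight 1/180
  … 98 more
Group by Z:
  weight(Z=1) = 13/90
  weight(Z=2) = 17/90
  weight(Z=3) = 13/90
Total weight = 13/90 + 17/90 + 13/90 = 43/90
P(Z=1 | obs) = 13/90 / 43/90 = 13/43
P(Z=2 | obs) = 17/90 / 43/90 = 17/43
P(Z=3 | obs) = 13/90 / 43/90 = 13/43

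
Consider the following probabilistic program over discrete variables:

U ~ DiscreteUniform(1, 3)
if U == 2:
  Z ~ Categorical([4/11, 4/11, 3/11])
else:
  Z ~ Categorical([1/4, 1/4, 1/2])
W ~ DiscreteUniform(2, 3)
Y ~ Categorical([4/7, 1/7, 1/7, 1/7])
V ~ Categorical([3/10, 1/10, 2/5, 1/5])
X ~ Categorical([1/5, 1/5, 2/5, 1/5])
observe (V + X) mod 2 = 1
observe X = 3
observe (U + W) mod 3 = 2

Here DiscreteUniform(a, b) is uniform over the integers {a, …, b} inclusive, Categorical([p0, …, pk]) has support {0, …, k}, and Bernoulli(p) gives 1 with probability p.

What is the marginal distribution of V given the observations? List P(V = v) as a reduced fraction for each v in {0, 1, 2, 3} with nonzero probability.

Enumerate traces; 48 have nonzero weight after conditioning:
  (U=2, Z=0, W=3, Y=0, V=0, X=3) weight 4/1925
  (U=2, Z=0, W=3, Y=0, V=2, X=3) weight 16/5775
  (U=2, Z=0, W=3, Y=1, V=0, X=3) weight 1/1925
  (U=2, Z=0, W=3, Y=1, V=2, X=3) weight 4/5775
  (U=2, Z=0, W=3, Y=2, V=0, X=3) weight 1/1925
  (U=2, Z=0, W=3, Y=2, V=2, X=3) weight 4/5775
  (U=2, Z=0, W=3, Y=3, V=0, X=3) weight 1/1925
  (U=2, Z=0, W=3, Y=3, V=2, X=3) weight 4/5775
  … 40 more
Group by V:
  weight(V=0) = 1/50
  weight(V=2) = 2/75
Total weight = 1/50 + 2/75 = 7/150
P(V=0 | obs) = 1/50 / 7/150 = 3/7
P(V=2 | obs) = 2/75 / 7/150 = 4/7

P(V=0) = 3/7, P(V=2) = 4/7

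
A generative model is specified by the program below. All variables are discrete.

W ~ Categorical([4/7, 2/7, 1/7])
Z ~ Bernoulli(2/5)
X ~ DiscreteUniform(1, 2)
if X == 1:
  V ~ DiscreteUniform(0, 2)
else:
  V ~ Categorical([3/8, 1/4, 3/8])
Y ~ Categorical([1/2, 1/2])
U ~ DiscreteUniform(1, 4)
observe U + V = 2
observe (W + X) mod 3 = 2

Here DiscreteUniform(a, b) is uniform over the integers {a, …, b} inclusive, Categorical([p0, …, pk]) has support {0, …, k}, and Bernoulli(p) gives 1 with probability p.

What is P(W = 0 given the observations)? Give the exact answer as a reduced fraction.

Enumerate traces; 16 have nonzero weight after conditioning:
  (W=0, Z=0, X=2, V=0, Y=0, U=2) weight 9/1120
  (W=0, Z=0, X=2, V=0, Y=1, U=2) weight 9/1120
  (W=0, Z=0, X=2, V=1, Y=0, U=1) weight 3/560
  (W=0, Z=0, X=2, V=1, Y=1, U=1) weight 3/560
  (W=0, Z=1, X=2, V=0, Y=0, U=2) weight 3/560
  (W=0, Z=1, X=2, V=0, Y=1, U=2) weight 3/560
  (W=0, Z=1, X=2, V=1, Y=0, U=1) weight 1/280
  (W=0, Z=1, X=2, V=1, Y=1, U=1) weight 1/280
  (W=1, Z=0, X=1, V=0, Y=0, U=2) weight 1/280
  … 7 more
Group by W:
  weight(W=0) = 5/112
  weight(W=1) = 1/42
Total weight = 5/112 + 1/42 = 23/336
P(W=0 | obs) = 5/112 / 23/336 = 15/23
P(W=1 | obs) = 1/42 / 23/336 = 8/23

P(W = 0 | obs) = 15/23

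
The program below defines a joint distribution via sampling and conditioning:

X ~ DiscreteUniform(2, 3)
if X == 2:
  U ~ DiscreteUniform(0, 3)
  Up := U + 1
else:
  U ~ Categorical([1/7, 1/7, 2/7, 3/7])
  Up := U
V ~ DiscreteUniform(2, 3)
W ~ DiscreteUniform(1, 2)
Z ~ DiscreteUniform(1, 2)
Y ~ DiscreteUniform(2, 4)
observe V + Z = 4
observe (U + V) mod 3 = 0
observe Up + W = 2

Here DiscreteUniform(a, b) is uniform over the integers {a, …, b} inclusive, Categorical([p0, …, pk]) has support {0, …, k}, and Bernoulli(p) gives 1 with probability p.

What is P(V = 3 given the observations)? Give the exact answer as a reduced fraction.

P(V = 3 | obs) = 11/15

Enumerate traces; 9 have nonzero weight after conditioning:
  (X=2, U=0, V=3, W=1, Z=1, Y=2) weight 1/192
  (X=2, U=0, V=3, W=1, Z=1, Y=3) weight 1/192
  (X=2, U=0, V=3, W=1, Z=1, Y=4) weight 1/192
  (X=3, U=0, V=3, W=2, Z=1, Y=2) weight 1/336
  (X=3, U=0, V=3, W=2, Z=1, Y=3) weight 1/336
  (X=3, U=0, V=3, W=2, Z=1, Y=4) weight 1/336
  (X=3, U=1, V=2, W=1, Z=2, Y=2) weight 1/336
  (X=3, U=1, V=2, W=1, Z=2, Y=3) weight 1/336
  … 1 more
Group by V:
  weight(V=2) = 1/112
  weight(V=3) = 11/448
Total weight = 1/112 + 11/448 = 15/448
P(V=2 | obs) = 1/112 / 15/448 = 4/15
P(V=3 | obs) = 11/448 / 15/448 = 11/15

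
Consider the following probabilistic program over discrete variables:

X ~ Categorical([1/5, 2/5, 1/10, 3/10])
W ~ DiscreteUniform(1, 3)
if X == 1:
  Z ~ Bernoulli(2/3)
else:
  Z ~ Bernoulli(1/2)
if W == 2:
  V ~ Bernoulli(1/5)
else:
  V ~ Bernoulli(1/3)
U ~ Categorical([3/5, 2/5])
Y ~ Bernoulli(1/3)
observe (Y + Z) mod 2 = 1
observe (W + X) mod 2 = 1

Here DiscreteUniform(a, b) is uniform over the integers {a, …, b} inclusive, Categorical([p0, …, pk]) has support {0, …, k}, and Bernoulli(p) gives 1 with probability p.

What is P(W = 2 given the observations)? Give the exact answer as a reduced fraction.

P(W = 2 | obs) = 67/121

Enumerate traces; 48 have nonzero weight after conditioning:
  (X=0, W=1, Z=0, V=0, U=0, Y=1) weight 1/225
  (X=0, W=1, Z=0, V=0, U=1, Y=1) weight 2/675
  (X=0, W=1, Z=0, V=1, U=0, Y=1) weight 1/450
  (X=0, W=1, Z=0, V=1, U=1, Y=1) weight 1/675
  (X=0, W=1, Z=1, V=0, U=0, Y=0) weight 2/225
  (X=0, W=1, Z=1, V=0, U=1, Y=0) weight 4/675
  (X=0, W=1, Z=1, V=1, U=0, Y=0) weight 1/225
  (X=0, W=1, Z=1, V=1, U=1, Y=0) weight 2/675
  (X=0, W=3, Z=0, V=0, U=0, Y=1) weight 1/225
  (X=1, W=2, Z=0, V=0, U=0, Y=1) weight 8/1125
  … 38 more
Group by W:
  weight(W=1) = 1/20
  weight(W=2) = 67/540
  weight(W=3) = 1/20
Total weight = 1/20 + 67/540 + 1/20 = 121/540
P(W=1 | obs) = 1/20 / 121/540 = 27/121
P(W=2 | obs) = 67/540 / 121/540 = 67/121
P(W=3 | obs) = 1/20 / 121/540 = 27/121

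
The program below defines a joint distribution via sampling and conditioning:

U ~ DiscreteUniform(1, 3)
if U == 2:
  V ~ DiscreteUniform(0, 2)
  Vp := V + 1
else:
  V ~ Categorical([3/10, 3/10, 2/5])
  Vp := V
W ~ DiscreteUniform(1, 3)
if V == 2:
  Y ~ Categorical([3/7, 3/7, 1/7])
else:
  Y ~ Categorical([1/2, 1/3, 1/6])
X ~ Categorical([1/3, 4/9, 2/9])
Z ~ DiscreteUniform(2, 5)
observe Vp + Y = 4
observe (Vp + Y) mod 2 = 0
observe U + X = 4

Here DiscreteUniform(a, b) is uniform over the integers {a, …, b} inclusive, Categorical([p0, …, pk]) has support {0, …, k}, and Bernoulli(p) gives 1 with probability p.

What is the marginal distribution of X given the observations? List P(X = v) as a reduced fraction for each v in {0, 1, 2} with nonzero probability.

P(X=1) = 72/197, P(X=2) = 125/197

Enumerate traces; 36 have nonzero weight after conditioning:
  (U=2, V=1, W=1, Y=2, X=2, Z=2) weight 1/2916
  (U=2, V=1, W=1, Y=2, X=2, Z=3) weight 1/2916
  (U=2, V=1, W=1, Y=2, X=2, Z=4) weight 1/2916
  (U=2, V=1, W=1, Y=2, X=2, Z=5) weight 1/2916
  (U=2, V=1, W=2, Y=2, X=2, Z=2) weight 1/2916
  (U=2, V=1, W=2, Y=2, X=2, Z=3) weight 1/2916
  (U=2, V=1, W=2, Y=2, X=2, Z=4) weight 1/2916
  (U=2, V=1, W=2, Y=2, X=2, Z=5) weight 1/2916
  (U=3, V=2, W=1, Y=2, X=1, Z=2) weight 2/2835
  … 27 more
Group by X:
  weight(X=1) = 8/945
  weight(X=2) = 25/1701
Total weight = 8/945 + 25/1701 = 197/8505
P(X=1 | obs) = 8/945 / 197/8505 = 72/197
P(X=2 | obs) = 25/1701 / 197/8505 = 125/197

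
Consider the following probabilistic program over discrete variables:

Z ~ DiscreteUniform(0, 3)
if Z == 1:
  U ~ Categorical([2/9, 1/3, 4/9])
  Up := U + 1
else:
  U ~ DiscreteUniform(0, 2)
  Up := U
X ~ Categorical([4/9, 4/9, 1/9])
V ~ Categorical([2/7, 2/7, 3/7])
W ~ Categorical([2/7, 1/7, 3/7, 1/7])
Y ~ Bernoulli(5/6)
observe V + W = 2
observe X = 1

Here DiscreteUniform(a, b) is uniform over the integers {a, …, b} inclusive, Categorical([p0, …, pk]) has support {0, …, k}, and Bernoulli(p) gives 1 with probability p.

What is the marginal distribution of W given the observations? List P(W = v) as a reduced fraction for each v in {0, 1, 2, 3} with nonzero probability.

Enumerate traces; 72 have nonzero weight after conditioning:
  (Z=0, U=0, X=1, V=0, W=2, Y=0) weight 1/1323
  (Z=0, U=0, X=1, V=0, W=2, Y=1) weight 5/1323
  (Z=0, U=0, X=1, V=1, W=1, Y=0) weight 1/3969
  (Z=0, U=0, X=1, V=1, W=1, Y=1) weight 5/3969
  (Z=0, U=0, X=1, V=2, W=0, Y=0) weight 1/1323
  (Z=0, U=0, X=1, V=2, W=0, Y=1) weight 5/1323
  (Z=0, U=1, X=1, V=0, W=2, Y=0) weight 1/1323
  (Z=0, U=1, X=1, V=0, W=2, Y=1) weight 5/1323
  … 64 more
Group by W:
  weight(W=0) = 8/147
  weight(W=1) = 8/441
  weight(W=2) = 8/147
Total weight = 8/147 + 8/441 + 8/147 = 8/63
P(W=0 | obs) = 8/147 / 8/63 = 3/7
P(W=1 | obs) = 8/441 / 8/63 = 1/7
P(W=2 | obs) = 8/147 / 8/63 = 3/7

P(W=0) = 3/7, P(W=1) = 1/7, P(W=2) = 3/7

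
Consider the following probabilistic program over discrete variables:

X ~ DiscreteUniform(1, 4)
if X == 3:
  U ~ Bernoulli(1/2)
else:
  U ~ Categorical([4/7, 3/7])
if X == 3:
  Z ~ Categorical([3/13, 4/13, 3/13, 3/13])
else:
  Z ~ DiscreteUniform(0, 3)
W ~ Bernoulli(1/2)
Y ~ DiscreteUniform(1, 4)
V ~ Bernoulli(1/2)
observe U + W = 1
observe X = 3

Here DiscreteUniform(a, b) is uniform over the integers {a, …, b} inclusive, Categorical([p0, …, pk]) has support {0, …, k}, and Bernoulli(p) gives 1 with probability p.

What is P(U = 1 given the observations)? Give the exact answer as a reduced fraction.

Enumerate traces; 64 have nonzero weight after conditioning:
  (X=3, U=0, Z=0, W=1, Y=1, V=0) weight 3/1664
  (X=3, U=0, Z=0, W=1, Y=1, V=1) weight 3/1664
  (X=3, U=0, Z=0, W=1, Y=2, V=0) weight 3/1664
  (X=3, U=0, Z=0, W=1, Y=2, V=1) weight 3/1664
  (X=3, U=0, Z=0, W=1, Y=3, V=0) weight 3/1664
  (X=3, U=0, Z=0, W=1, Y=3, V=1) weight 3/1664
  (X=3, U=0, Z=0, W=1, Y=4, V=0) weight 3/1664
  (X=3, U=0, Z=0, W=1, Y=4, V=1) weight 3/1664
  (X=3, U=1, Z=0, W=0, Y=1, V=0) weight 3/1664
  … 55 more
Group by U:
  weight(U=0) = 1/16
  weight(U=1) = 1/16
Total weight = 1/16 + 1/16 = 1/8
P(U=0 | obs) = 1/16 / 1/8 = 1/2
P(U=1 | obs) = 1/16 / 1/8 = 1/2

P(U = 1 | obs) = 1/2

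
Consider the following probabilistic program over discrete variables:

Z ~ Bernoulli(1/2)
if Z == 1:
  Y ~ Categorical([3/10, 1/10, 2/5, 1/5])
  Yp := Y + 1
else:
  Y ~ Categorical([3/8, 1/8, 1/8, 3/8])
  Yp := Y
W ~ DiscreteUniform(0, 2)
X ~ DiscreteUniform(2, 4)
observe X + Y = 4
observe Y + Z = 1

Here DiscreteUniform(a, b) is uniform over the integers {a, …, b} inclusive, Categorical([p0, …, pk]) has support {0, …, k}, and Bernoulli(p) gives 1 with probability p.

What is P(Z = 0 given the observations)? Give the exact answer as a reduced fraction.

Enumerate traces; 6 have nonzero weight after conditioning:
  (Z=0, Y=1, W=0, X=3) weight 1/144
  (Z=0, Y=1, W=1, X=3) weight 1/144
  (Z=0, Y=1, W=2, X=3) weight 1/144
  (Z=1, Y=0, W=0, X=4) weight 1/60
  (Z=1, Y=0, W=1, X=4) weight 1/60
  (Z=1, Y=0, W=2, X=4) weight 1/60
Group by Z:
  weight(Z=0) = 1/48
  weight(Z=1) = 1/20
Total weight = 1/48 + 1/20 = 17/240
P(Z=0 | obs) = 1/48 / 17/240 = 5/17
P(Z=1 | obs) = 1/20 / 17/240 = 12/17

P(Z = 0 | obs) = 5/17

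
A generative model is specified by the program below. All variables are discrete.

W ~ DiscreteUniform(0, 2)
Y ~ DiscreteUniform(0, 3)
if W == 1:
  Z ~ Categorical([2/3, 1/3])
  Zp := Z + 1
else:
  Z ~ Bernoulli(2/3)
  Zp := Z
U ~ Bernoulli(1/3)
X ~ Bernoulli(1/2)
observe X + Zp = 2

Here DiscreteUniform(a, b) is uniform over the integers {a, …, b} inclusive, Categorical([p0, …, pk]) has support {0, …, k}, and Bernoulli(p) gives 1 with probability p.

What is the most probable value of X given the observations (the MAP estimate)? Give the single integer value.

Enumerate traces; 32 have nonzero weight after conditioning:
  (W=0, Y=0, Z=1, U=0, X=1) weight 1/54
  (W=0, Y=0, Z=1, U=1, X=1) weight 1/108
  (W=0, Y=1, Z=1, U=0, X=1) weight 1/54
  (W=0, Y=1, Z=1, U=1, X=1) weight 1/108
  (W=0, Y=2, Z=1, U=0, X=1) weight 1/54
  (W=0, Y=2, Z=1, U=1, X=1) weight 1/108
  (W=0, Y=3, Z=1, U=0, X=1) weight 1/54
  (W=0, Y=3, Z=1, U=1, X=1) weight 1/108
  (W=1, Y=0, Z=1, U=0, X=0) weight 1/108
  … 23 more
Group by X:
  weight(X=0) = 1/18
  weight(X=1) = 1/3
Total weight = 1/18 + 1/3 = 7/18
P(X=0 | obs) = 1/18 / 7/18 = 1/7
P(X=1 | obs) = 1/3 / 7/18 = 6/7
argmax = 1

argmax_v P(X = v | obs) = 1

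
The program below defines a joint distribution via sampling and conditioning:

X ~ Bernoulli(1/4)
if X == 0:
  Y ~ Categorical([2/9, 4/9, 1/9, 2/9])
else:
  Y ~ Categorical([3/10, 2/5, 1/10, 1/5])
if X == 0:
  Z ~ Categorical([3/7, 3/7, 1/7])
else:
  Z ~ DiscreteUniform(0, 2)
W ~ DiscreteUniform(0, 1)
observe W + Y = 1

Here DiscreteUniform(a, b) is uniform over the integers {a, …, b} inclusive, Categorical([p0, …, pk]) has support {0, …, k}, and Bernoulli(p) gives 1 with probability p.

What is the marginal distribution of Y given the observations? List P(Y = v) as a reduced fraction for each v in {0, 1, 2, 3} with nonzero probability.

P(Y=0) = 29/81, P(Y=1) = 52/81

Enumerate traces; 12 have nonzero weight after conditioning:
  (X=0, Y=0, Z=0, W=1) weight 1/28
  (X=0, Y=0, Z=1, W=1) weight 1/28
  (X=0, Y=0, Z=2, W=1) weight 1/84
  (X=0, Y=1, Z=0, W=0) weight 1/14
  (X=0, Y=1, Z=1, W=0) weight 1/14
  (X=0, Y=1, Z=2, W=0) weight 1/42
  (X=1, Y=0, Z=0, W=1) weight 1/80
  (X=1, Y=0, Z=1, W=1) weight 1/80
  … 4 more
Group by Y:
  weight(Y=0) = 29/240
  weight(Y=1) = 13/60
Total weight = 29/240 + 13/60 = 27/80
P(Y=0 | obs) = 29/240 / 27/80 = 29/81
P(Y=1 | obs) = 13/60 / 27/80 = 52/81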